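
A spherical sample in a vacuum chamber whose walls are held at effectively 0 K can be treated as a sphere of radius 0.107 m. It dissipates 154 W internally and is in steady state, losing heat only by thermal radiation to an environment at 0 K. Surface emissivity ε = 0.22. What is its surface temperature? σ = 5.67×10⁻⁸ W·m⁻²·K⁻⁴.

Steady state: internal power = radiated power, P = εσA T⁴.
Radiating area A = 4πr² = 0.1439 m².
T⁴ = P/(εσA) = 154/(0.22·5.67×10⁻⁸·0.1439) = 8.581×10¹⁰ K⁴.
T = (8.581×10¹⁰)^(1/4).

T ≈ 541 K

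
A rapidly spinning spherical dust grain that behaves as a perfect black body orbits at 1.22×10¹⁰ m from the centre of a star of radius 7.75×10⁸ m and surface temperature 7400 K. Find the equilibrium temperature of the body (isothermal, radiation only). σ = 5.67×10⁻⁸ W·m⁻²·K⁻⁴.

The star's surface emits σT_*⁴; at distance d the flux is S = σT_*⁴(R_*/d)².
S = 5.67×10⁻⁸·(7400)⁴·(7.75×10⁸/1.22×10¹⁰)² = 6.861×10⁵ W/m².
For an isothermal sphere T⁴ = (1−a)S/(4σ) = 3.025×10¹² K⁴.

T ≈ 1320 K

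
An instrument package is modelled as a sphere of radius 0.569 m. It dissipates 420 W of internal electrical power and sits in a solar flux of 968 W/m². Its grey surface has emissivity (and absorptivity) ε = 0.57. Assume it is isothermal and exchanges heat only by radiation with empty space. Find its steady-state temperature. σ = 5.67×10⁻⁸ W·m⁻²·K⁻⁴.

At steady state, absorbed solar power + internal power = radiated power.
Absorbed: α·S·A_cross = 0.57·968·1.017 = 561.2 W (cross-section πr²).
Total input = 561.2 + 420 = 981.2 W.
Radiated: εσ·A_surf·T⁴ with A_surf = 4πr² = 4.069 m².
T⁴ = 981.2/(0.57·5.67×10⁻⁸·4.069) = 7.462×10⁹ K⁴.

T ≈ 294 K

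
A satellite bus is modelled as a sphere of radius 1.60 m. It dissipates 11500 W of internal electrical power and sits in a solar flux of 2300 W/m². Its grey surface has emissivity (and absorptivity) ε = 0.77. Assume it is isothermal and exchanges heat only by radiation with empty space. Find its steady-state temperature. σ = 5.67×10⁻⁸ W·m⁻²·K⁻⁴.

At steady state, absorbed solar power + internal power = radiated power.
Absorbed: α·S·A_cross = 0.77·2300·8.042 = 14240 W (cross-section πr²).
Total input = 14240 + 11500 = 25740 W.
Radiated: εσ·A_surf·T⁴ with A_surf = 4πr² = 32.17 m².
T⁴ = 25740/(0.77·5.67×10⁻⁸·32.17) = 1.833×10¹⁰ K⁴.

T ≈ 368 K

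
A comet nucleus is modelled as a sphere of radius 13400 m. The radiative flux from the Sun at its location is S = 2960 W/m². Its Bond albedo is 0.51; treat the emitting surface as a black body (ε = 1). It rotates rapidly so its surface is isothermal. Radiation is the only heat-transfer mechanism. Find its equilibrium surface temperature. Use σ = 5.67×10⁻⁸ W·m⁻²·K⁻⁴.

T ≈ 283 K

At equilibrium, absorbed power = emitted power.
Absorbing cross-section = πr² = 5.641×10⁸ m²; emitting surface = 4πr² = 2.256×10⁹ m² (ratio 4).
(1−a)S·A_cross = εσ·A_surf·T⁴  ⇒  T⁴ = (1−a)S/(4σ).
T⁴ = 0.490·2960/(4·5.67×10⁻⁸) = 6.395×10⁹ K⁴.
T = (6.395×10⁹)^(1/4).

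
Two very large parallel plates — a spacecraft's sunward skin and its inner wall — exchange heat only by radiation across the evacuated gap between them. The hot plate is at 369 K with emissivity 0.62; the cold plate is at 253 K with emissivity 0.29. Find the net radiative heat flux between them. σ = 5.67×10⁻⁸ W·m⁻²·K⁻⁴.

For two infinite grey parallel plates, q = σ(T₁⁴ − T₂⁴)/(1/ε₁ + 1/ε₂ − 1).
T₁⁴ − T₂⁴ = 1.854×10¹⁰ − 4.097×10⁹ = 1.444×10¹⁰ K⁴.
1/ε₁ + 1/ε₂ − 1 = 1.613 + 3.448 − 1 = 4.061.
q = 5.67×10⁻⁸ × 1.444×10¹⁰ / 4.061.

q ≈ 202 W/m²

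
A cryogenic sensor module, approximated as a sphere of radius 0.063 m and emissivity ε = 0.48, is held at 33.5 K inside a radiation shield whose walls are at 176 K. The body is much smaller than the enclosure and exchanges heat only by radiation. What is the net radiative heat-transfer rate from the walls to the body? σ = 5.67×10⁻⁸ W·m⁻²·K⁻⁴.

For a small grey body in a large enclosure: P_net = εσA(T_body⁴ − T_wall⁴).
A = 4πr² = 0.04988 m²; T_body⁴ − T_wall⁴ = 1.259×10⁶ − 9.595×10⁸ = -9.583×10⁸ K⁴.
|P_net| = 0.48·5.67×10⁻⁸·0.04988·9.583×10⁸.

P_net ≈ 1.30 W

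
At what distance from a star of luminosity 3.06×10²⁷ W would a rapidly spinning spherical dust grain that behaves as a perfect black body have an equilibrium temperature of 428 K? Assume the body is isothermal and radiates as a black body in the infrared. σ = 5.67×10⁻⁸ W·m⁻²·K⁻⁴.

For an isothermal black-emitting sphere, (1−a)S·πr² = σ·4πr²·T⁴ ⇒ S = 4σT⁴/(1−a).
S = 4·5.67×10⁻⁸·(428)⁴/1.00 = 7611 W/m².
Flux falls as S = L/(4πd²), so d = √(L/(4πS)) = √(3.06×10²⁷/(4π·7611)).

d ≈ 1.79×10¹¹ m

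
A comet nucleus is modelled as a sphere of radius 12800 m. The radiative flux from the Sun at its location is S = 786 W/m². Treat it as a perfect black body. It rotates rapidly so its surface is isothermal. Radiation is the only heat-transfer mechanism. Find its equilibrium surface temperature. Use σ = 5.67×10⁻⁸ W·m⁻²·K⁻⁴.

At equilibrium, absorbed power = emitted power.
Absorbing cross-section = πr² = 5.147×10⁸ m²; emitting surface = 4πr² = 2.059×10⁹ m² (ratio 4).
S·A_cross = εσ·A_surf·T⁴  ⇒  T⁴ = S/(4σ).
T⁴ = 1.00·786/(4·5.67×10⁻⁸) = 3.466×10⁹ K⁴.
T = (3.466×10⁹)^(1/4).

T ≈ 243 K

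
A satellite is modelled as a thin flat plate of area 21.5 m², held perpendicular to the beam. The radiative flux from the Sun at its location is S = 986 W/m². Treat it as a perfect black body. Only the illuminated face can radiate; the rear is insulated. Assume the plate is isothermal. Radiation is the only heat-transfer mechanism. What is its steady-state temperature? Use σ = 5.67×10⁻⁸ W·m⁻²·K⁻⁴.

At equilibrium, absorbed power = emitted power.
Absorbing cross-section = A = 21.50 m²; emitting surface = A = 21.50 m² (ratio 1).
S·A_cross = εσ·A_surf·T⁴  ⇒  T⁴ = S/(1σ).
T⁴ = 1.00·986/(1·5.67×10⁻⁸) = 1.739×10¹⁰ K⁴.
T = (1.739×10¹⁰)^(1/4).

T ≈ 363 K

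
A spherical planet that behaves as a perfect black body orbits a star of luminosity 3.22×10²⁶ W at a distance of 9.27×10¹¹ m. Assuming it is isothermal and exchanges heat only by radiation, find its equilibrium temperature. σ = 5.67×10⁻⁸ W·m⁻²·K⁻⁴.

First find the stellar flux at distance d: S = L/(4πd²) = 3.22×10²⁶/(4π·(9.27×10¹¹)²) = 29.82 W/m².
For an isothermal sphere, absorbed (1−a)S·πr² = emitted σ·4πr²·T⁴, so T⁴ = (1−a)S/(4σ).
T⁴ = 1.00·29.82/(4·5.67×10⁻⁸) = 1.315×10⁸ K⁴.

T ≈ 107 K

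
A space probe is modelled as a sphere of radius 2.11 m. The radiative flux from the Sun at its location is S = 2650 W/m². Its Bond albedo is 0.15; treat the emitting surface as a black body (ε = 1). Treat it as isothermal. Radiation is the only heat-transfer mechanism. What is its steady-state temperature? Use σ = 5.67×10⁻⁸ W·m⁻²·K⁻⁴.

T ≈ 316 K

At equilibrium, absorbed power = emitted power.
Absorbing cross-section = πr² = 13.99 m²; emitting surface = 4πr² = 55.95 m² (ratio 4).
(1−a)S·A_cross = εσ·A_surf·T⁴  ⇒  T⁴ = (1−a)S/(4σ).
T⁴ = 0.850·2650/(4·5.67×10⁻⁸) = 9.932×10⁹ K⁴.
T = (9.932×10⁹)^(1/4).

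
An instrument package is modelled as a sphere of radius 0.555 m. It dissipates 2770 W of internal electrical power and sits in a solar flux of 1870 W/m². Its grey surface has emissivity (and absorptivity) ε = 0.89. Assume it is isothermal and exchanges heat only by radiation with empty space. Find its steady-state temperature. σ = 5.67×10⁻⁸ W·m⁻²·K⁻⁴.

T ≈ 387 K

At steady state, absorbed solar power + internal power = radiated power.
Absorbed: α·S·A_cross = 0.89·1870·0.9677 = 1611 W (cross-section πr²).
Total input = 1611 + 2770 = 4381 W.
Radiated: εσ·A_surf·T⁴ with A_surf = 4πr² = 3.871 m².
T⁴ = 4381/(0.89·5.67×10⁻⁸·3.871) = 2.243×10¹⁰ K⁴.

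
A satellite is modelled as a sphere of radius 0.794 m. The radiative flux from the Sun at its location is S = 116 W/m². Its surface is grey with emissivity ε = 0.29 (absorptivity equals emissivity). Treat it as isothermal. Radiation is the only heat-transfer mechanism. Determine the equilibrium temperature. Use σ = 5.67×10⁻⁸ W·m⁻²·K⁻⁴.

At equilibrium, absorbed power = emitted power.
Absorbing cross-section = πr² = 1.981 m²; emitting surface = 4πr² = 7.922 m² (ratio 4).
εS·A_cross = εσ·A_surf·T⁴  ⇒  T⁴ = S/(4σ)   (ε cancels).
T⁴ = 116/(4·5.67×10⁻⁸) = 5.115×10⁸ K⁴.
T = (5.115×10⁸)^(1/4).

T ≈ 150 K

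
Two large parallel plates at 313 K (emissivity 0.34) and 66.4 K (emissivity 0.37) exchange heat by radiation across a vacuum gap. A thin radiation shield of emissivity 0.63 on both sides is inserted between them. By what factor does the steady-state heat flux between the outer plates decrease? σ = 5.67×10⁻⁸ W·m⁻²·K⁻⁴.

factor ≈ 1.47

Without shield: q₀ = σΔ(T⁴)/(1/ε₁+1/ε₂−1) with denominator 4.644.
With shield the two gaps are in series; the resistances add: (1/ε₁+1/ε_s−1)+(1/ε_s+1/ε₂−1) = 3.528+3.290 = 6.818.
Heat-flux ratio q₀/q = 6.818/4.644.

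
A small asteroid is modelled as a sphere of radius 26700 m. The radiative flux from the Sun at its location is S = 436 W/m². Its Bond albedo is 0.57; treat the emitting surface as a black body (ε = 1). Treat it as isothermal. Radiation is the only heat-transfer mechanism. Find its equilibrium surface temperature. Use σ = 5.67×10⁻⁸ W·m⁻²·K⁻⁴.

At equilibrium, absorbed power = emitted power.
Absorbing cross-section = πr² = 2.240×10⁹ m²; emitting surface = 4πr² = 8.958×10⁹ m² (ratio 4).
(1−a)S·A_cross = εσ·A_surf·T⁴  ⇒  T⁴ = (1−a)S/(4σ).
T⁴ = 0.430·436/(4·5.67×10⁻⁸) = 8.266×10⁸ K⁴.
T = (8.266×10⁸)^(1/4).

T ≈ 170 K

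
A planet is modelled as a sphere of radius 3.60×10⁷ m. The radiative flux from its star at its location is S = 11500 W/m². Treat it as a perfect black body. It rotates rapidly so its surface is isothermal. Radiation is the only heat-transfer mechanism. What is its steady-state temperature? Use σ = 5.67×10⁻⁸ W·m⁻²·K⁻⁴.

T ≈ 475 K

At equilibrium, absorbed power = emitted power.
Absorbing cross-section = πr² = 4.072×10¹⁵ m²; emitting surface = 4πr² = 1.629×10¹⁶ m² (ratio 4).
S·A_cross = εσ·A_surf·T⁴  ⇒  T⁴ = S/(4σ).
T⁴ = 1.00·11500/(4·5.67×10⁻⁸) = 5.071×10¹⁰ K⁴.
T = (5.071×10¹⁰)^(1/4).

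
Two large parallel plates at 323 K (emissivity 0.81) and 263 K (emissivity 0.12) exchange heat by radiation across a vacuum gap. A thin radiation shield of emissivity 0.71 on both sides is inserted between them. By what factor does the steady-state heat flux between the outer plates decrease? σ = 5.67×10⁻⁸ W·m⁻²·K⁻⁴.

Without shield: q₀ = σΔ(T⁴)/(1/ε₁+1/ε₂−1) with denominator 8.568.
With shield the two gaps are in series; the resistances add: (1/ε₁+1/ε_s−1)+(1/ε_s+1/ε₂−1) = 1.643+8.742 = 10.38.
Heat-flux ratio q₀/q = 10.38/8.568.

factor ≈ 1.21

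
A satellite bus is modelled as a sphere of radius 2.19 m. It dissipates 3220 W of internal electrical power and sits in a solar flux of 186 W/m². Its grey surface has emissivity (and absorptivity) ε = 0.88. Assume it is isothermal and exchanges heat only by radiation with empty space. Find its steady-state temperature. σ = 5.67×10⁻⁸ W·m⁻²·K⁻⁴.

At steady state, absorbed solar power + internal power = radiated power.
Absorbed: α·S·A_cross = 0.88·186·15.07 = 2466 W (cross-section πr²).
Total input = 2466 + 3220 = 5686 W.
Radiated: εσ·A_surf·T⁴ with A_surf = 4πr² = 60.27 m².
T⁴ = 5686/(0.88·5.67×10⁻⁸·60.27) = 1.891×10⁹ K⁴.

T ≈ 209 K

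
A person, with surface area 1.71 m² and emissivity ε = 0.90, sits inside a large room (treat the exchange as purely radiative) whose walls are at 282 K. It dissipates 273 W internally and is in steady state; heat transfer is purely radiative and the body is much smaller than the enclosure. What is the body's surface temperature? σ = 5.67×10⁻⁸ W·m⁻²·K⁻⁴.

T ≈ 312 K

For a small grey body in a large enclosure, net radiated power = εσA(T⁴ − T_w⁴).
Steady state: P = εσA(T⁴ − T_w⁴) with A = 1.71 m².
T⁴ = P/(εσA) + T_w⁴ = 273/(0.90·5.67×10⁻⁸·1.710) + (282)⁴
    = 3.129×10⁹ + 6.324×10⁹ = 9.453×10⁹ K⁴.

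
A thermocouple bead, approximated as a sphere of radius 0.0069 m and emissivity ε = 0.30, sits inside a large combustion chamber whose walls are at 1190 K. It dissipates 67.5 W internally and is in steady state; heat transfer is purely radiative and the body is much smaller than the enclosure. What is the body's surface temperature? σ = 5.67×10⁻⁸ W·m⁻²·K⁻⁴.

For a small grey body in a large enclosure, net radiated power = εσA(T⁴ − T_w⁴).
Steady state: P = εσA(T⁴ − T_w⁴) with A = 4πr² = 5.983×10⁻⁴ m².
T⁴ = P/(εσA) + T_w⁴ = 67.5/(0.30·5.67×10⁻⁸·5.983×10⁻⁴) + (1190)⁴
    = 6.633×10¹² + 2.005×10¹² = 8.638×10¹² K⁴.

T ≈ 1710 K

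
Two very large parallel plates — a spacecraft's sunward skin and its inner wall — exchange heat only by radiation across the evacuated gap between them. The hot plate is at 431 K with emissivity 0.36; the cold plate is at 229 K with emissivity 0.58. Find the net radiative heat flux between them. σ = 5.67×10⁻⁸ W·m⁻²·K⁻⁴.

q ≈ 514 W/m²

For two infinite grey parallel plates, q = σ(T₁⁴ − T₂⁴)/(1/ε₁ + 1/ε₂ − 1).
T₁⁴ − T₂⁴ = 3.451×10¹⁰ − 2.750×10⁹ = 3.176×10¹⁰ K⁴.
1/ε₁ + 1/ε₂ − 1 = 2.778 + 1.724 − 1 = 3.502.
q = 5.67×10⁻⁸ × 3.176×10¹⁰ / 3.502.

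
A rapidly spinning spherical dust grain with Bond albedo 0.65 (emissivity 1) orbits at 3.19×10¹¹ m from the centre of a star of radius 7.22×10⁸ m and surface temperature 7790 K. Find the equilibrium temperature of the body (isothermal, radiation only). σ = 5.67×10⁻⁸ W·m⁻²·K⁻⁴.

T ≈ 202 K

The star's surface emits σT_*⁴; at distance d the flux is S = σT_*⁴(R_*/d)².
S = 5.67×10⁻⁸·(7790)⁴·(7.22×10⁸/3.19×10¹¹)² = 1070 W/m².
For an isothermal sphere T⁴ = (1−a)S/(4σ) = 1.651×10⁹ K⁴.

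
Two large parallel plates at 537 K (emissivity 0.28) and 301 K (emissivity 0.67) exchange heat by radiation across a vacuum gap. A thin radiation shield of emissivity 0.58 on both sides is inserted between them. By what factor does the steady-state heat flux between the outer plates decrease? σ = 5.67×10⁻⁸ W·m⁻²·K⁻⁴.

Without shield: q₀ = σΔ(T⁴)/(1/ε₁+1/ε₂−1) with denominator 4.064.
With shield the two gaps are in series; the resistances add: (1/ε₁+1/ε_s−1)+(1/ε_s+1/ε₂−1) = 4.296+2.217 = 6.512.
Heat-flux ratio q₀/q = 6.512/4.064.

factor ≈ 1.60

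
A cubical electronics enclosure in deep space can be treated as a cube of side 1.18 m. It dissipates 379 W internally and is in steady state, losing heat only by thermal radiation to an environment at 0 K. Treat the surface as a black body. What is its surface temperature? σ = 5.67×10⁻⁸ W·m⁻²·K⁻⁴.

Steady state: internal power = radiated power, P = εσA T⁴.
Radiating area A = 6L² = 8.354 m².
T⁴ = P/(εσA) = 379/(1.0·5.67×10⁻⁸·8.354) = 8.001×10⁸ K⁴.
T = (8.001×10⁸)^(1/4).

T ≈ 168 K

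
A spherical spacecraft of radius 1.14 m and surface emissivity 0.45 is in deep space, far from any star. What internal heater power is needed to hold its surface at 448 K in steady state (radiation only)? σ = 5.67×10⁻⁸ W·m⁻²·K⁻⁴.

P = εσ·4πr²·T⁴.
4πr² = 16.33 m²; T⁴ = 4.028×10¹⁰ K⁴.
P = 0.45·5.67×10⁻⁸·16.33·4.028×10¹⁰.

P ≈ 16800 W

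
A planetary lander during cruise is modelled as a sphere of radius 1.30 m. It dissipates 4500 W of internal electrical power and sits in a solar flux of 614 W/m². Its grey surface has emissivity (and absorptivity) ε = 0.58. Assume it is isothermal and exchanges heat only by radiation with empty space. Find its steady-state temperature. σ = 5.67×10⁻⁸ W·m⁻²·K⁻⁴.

T ≈ 309 K

At steady state, absorbed solar power + internal power = radiated power.
Absorbed: α·S·A_cross = 0.58·614·5.309 = 1891 W (cross-section πr²).
Total input = 1891 + 4500 = 6391 W.
Radiated: εσ·A_surf·T⁴ with A_surf = 4πr² = 21.24 m².
T⁴ = 6391/(0.58·5.67×10⁻⁸·21.24) = 9.150×10⁹ K⁴.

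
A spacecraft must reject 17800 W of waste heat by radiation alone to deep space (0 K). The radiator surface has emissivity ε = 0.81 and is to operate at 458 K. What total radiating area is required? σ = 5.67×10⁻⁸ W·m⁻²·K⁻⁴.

A ≈ 8.81 m²

P = εσA T⁴ ⇒ A = P/(εσT⁴).
T⁴ = 4.400×10¹⁰ K⁴.
A = 17800/(0.81 × 5.67×10⁻⁸ × 4.400×10¹⁰).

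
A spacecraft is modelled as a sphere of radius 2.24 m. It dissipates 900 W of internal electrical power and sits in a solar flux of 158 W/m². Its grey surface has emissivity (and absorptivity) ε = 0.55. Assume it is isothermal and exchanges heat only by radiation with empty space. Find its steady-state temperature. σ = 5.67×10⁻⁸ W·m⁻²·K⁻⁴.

At steady state, absorbed solar power + internal power = radiated power.
Absorbed: α·S·A_cross = 0.55·158·15.76 = 1370 W (cross-section πr²).
Total input = 1370 + 900 = 2270 W.
Radiated: εσ·A_surf·T⁴ with A_surf = 4πr² = 63.05 m².
T⁴ = 2270/(0.55·5.67×10⁻⁸·63.05) = 1.154×10⁹ K⁴.

T ≈ 184 K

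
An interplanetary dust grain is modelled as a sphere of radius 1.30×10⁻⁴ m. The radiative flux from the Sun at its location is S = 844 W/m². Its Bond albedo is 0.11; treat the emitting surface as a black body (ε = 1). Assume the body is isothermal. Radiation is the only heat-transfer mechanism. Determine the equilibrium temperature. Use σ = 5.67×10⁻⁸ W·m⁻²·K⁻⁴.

T ≈ 240 K

At equilibrium, absorbed power = emitted power.
Absorbing cross-section = πr² = 5.309×10⁻⁸ m²; emitting surface = 4πr² = 2.124×10⁻⁷ m² (ratio 4).
(1−a)S·A_cross = εσ·A_surf·T⁴  ⇒  T⁴ = (1−a)S/(4σ).
T⁴ = 0.890·844/(4·5.67×10⁻⁸) = 3.312×10⁹ K⁴.
T = (3.312×10⁹)^(1/4).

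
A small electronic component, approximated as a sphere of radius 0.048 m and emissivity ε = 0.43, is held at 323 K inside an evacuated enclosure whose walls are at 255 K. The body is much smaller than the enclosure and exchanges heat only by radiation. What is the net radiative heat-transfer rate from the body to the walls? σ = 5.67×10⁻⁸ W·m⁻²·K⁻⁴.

P_net ≈ 4.70 W

For a small grey body in a large enclosure: P_net = εσA(T_body⁴ − T_wall⁴).
A = 4πr² = 0.02895 m²; T_body⁴ − T_wall⁴ = 1.088×10¹⁰ − 4.228×10⁹ = 6.656×10⁹ K⁴.
|P_net| = 0.43·5.67×10⁻⁸·0.02895·6.656×10⁹.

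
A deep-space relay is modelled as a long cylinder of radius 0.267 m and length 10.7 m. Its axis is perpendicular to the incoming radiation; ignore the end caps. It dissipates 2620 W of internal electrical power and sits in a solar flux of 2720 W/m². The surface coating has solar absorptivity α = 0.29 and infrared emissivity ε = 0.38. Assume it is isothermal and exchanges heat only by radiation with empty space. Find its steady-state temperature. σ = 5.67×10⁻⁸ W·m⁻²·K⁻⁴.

T ≈ 368 K

At steady state, absorbed solar power + internal power = radiated power.
Absorbed: α·S·A_cross = 0.29·2720·5.714 = 4507 W (cross-section 2rL).
Total input = 4507 + 2620 = 7127 W.
Radiated: εσ·A_surf·T⁴ with A_surf = 2πrL = 17.95 m².
T⁴ = 7127/(0.38·5.67×10⁻⁸·17.95) = 1.843×10¹⁰ K⁴.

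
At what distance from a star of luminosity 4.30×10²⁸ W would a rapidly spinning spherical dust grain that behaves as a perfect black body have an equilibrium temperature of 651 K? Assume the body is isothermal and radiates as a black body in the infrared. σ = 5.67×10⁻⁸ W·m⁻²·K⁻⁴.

For an isothermal black-emitting sphere, (1−a)S·πr² = σ·4πr²·T⁴ ⇒ S = 4σT⁴/(1−a).
S = 4·5.67×10⁻⁸·(651)⁴/1.00 = 40730 W/m².
Flux falls as S = L/(4πd²), so d = √(L/(4πS)) = √(4.30×10²⁸/(4π·40730)).

d ≈ 2.90×10¹¹ m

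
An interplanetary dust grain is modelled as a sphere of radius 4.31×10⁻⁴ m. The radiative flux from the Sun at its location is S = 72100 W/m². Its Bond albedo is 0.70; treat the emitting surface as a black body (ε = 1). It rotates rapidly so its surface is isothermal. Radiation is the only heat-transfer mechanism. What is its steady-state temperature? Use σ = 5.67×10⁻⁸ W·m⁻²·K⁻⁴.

At equilibrium, absorbed power = emitted power.
Absorbing cross-section = πr² = 5.836×10⁻⁷ m²; emitting surface = 4πr² = 2.334×10⁻⁶ m² (ratio 4).
(1−a)S·A_cross = εσ·A_surf·T⁴  ⇒  T⁴ = (1−a)S/(4σ).
T⁴ = 0.300·72100/(4·5.67×10⁻⁸) = 9.537×10¹⁰ K⁴.
T = (9.537×10¹⁰)^(1/4).

T ≈ 556 K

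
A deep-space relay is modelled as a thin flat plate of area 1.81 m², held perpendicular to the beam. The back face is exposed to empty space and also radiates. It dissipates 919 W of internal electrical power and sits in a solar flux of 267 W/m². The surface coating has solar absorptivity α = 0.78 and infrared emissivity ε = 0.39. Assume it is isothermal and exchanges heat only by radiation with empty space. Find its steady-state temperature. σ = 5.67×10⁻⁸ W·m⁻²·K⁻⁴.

At steady state, absorbed solar power + internal power = radiated power.
Absorbed: α·S·A_cross = 0.78·267·1.810 = 377.0 W (cross-section A).
Total input = 377.0 + 919 = 1296 W.
Radiated: εσ·A_surf·T⁴ with A_surf = 2A = 3.620 m².
T⁴ = 1296/(0.39·5.67×10⁻⁸·3.620) = 1.619×10¹⁰ K⁴.

T ≈ 357 K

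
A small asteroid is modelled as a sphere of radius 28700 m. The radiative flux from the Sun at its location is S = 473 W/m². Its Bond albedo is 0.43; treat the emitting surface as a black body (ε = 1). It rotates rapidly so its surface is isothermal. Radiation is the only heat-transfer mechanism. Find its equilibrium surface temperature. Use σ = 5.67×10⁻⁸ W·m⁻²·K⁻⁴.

At equilibrium, absorbed power = emitted power.
Absorbing cross-section = πr² = 2.588×10⁹ m²; emitting surface = 4πr² = 1.035×10¹⁰ m² (ratio 4).
(1−a)S·A_cross = εσ·A_surf·T⁴  ⇒  T⁴ = (1−a)S/(4σ).
T⁴ = 0.570·473/(4·5.67×10⁻⁸) = 1.189×10⁹ K⁴.
T = (1.189×10⁹)^(1/4).

T ≈ 186 K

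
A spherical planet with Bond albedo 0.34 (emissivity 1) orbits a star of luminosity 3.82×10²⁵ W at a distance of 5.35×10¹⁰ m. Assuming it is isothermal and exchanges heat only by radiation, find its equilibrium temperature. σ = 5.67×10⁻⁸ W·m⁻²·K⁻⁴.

First find the stellar flux at distance d: S = L/(4πd²) = 3.82×10²⁵/(4π·(5.35×10¹⁰)²) = 1062 W/m².
For an isothermal sphere, absorbed (1−a)S·πr² = emitted σ·4πr²·T⁴, so T⁴ = (1−a)S/(4σ).
T⁴ = 0.660·1062/(4·5.67×10⁻⁸) = 3.091×10⁹ K⁴.

T ≈ 236 K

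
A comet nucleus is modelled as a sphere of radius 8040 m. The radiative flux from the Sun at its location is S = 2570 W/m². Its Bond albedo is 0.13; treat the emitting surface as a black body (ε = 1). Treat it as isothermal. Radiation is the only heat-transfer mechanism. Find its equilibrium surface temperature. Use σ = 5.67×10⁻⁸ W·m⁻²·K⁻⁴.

At equilibrium, absorbed power = emitted power.
Absorbing cross-section = πr² = 2.031×10⁸ m²; emitting surface = 4πr² = 8.123×10⁸ m² (ratio 4).
(1−a)S·A_cross = εσ·A_surf·T⁴  ⇒  T⁴ = (1−a)S/(4σ).
T⁴ = 0.870·2570/(4·5.67×10⁻⁸) = 9.858×10⁹ K⁴.
T = (9.858×10⁹)^(1/4).

T ≈ 315 K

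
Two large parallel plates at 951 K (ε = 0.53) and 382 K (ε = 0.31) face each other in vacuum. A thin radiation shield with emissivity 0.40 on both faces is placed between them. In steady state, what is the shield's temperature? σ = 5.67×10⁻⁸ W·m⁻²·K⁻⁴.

In steady state the net flux on the hot side equals that on the cold side.
σ(T₁⁴−T_s⁴)/D₁ = σ(T_s⁴−T₂⁴)/D₂, with D₁ = 1/ε₁+1/ε_s−1 = 3.387, D₂ = 1/ε_s+1/ε₂−1 = 4.726.
Solve for T_s⁴: T_s⁴ = (D₂·T₁⁴ + D₁·T₂⁴)/(D₁+D₂) = 4.854×10¹¹ K⁴.

T_s ≈ 835 K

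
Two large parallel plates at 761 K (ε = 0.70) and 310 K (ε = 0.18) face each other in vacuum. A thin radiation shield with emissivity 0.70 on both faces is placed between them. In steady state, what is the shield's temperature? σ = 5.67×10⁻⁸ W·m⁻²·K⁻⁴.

T_s ≈ 713 K

In steady state the net flux on the hot side equals that on the cold side.
σ(T₁⁴−T_s⁴)/D₁ = σ(T_s⁴−T₂⁴)/D₂, with D₁ = 1/ε₁+1/ε_s−1 = 1.857, D₂ = 1/ε_s+1/ε₂−1 = 5.984.
Solve for T_s⁴: T_s⁴ = (D₂·T₁⁴ + D₁·T₂⁴)/(D₁+D₂) = 2.581×10¹¹ K⁴.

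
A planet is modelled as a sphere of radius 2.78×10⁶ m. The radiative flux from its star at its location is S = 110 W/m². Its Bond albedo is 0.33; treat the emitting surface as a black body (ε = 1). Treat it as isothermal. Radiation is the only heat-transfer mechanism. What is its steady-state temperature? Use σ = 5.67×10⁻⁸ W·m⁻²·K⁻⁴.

T ≈ 134 K

At equilibrium, absorbed power = emitted power.
Absorbing cross-section = πr² = 2.428×10¹³ m²; emitting surface = 4πr² = 9.712×10¹³ m² (ratio 4).
(1−a)S·A_cross = εσ·A_surf·T⁴  ⇒  T⁴ = (1−a)S/(4σ).
T⁴ = 0.670·110/(4·5.67×10⁻⁸) = 3.250×10⁸ K⁴.
T = (3.250×10⁸)^(1/4).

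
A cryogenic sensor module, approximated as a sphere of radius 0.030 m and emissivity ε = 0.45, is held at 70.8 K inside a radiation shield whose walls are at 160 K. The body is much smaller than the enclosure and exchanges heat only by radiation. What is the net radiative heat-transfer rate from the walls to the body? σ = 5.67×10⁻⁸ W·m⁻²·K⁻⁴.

P_net ≈ 0.182 W

For a small grey body in a large enclosure: P_net = εσA(T_body⁴ − T_wall⁴).
A = 4πr² = 0.01131 m²; T_body⁴ − T_wall⁴ = 2.513×10⁷ − 6.554×10⁸ = -6.302×10⁸ K⁴.
|P_net| = 0.45·5.67×10⁻⁸·0.01131·6.302×10⁸.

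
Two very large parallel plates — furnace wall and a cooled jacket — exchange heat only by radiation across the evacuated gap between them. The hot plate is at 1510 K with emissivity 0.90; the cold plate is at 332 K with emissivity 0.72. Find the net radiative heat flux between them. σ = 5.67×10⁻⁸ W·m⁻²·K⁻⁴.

For two infinite grey parallel plates, q = σ(T₁⁴ − T₂⁴)/(1/ε₁ + 1/ε₂ − 1).
T₁⁴ − T₂⁴ = 5.199×10¹² − 1.215×10¹⁰ = 5.187×10¹² K⁴.
1/ε₁ + 1/ε₂ − 1 = 1.111 + 1.389 − 1 = 1.500.
q = 5.67×10⁻⁸ × 5.187×10¹² / 1.500.

q ≈ 1.96×10⁵ W/m²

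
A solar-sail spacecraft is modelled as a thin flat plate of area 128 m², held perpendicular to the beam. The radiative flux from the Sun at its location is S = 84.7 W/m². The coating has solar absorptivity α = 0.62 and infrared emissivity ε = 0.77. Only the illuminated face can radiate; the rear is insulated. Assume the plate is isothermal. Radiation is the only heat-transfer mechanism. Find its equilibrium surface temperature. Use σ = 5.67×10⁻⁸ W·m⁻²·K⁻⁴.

At equilibrium, absorbed power = emitted power.
Absorbing cross-section = A = 128.0 m²; emitting surface = A = 128.0 m² (ratio 1).
αS·A_cross = εσ·A_surf·T⁴  ⇒  T⁴ = αS/(ε·1σ).
T⁴ = 0.620·84.7/(0.77·1·5.67×10⁻⁸) = 1.203×10⁹ K⁴.
T = (1.203×10⁹)^(1/4).

T ≈ 186 K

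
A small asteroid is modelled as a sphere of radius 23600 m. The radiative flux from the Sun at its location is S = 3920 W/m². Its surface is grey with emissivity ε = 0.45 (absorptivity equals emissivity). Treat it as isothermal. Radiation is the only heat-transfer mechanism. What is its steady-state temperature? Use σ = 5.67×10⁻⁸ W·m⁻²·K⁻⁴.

T ≈ 363 K

At equilibrium, absorbed power = emitted power.
Absorbing cross-section = πr² = 1.750×10⁹ m²; emitting surface = 4πr² = 6.999×10⁹ m² (ratio 4).
εS·A_cross = εσ·A_surf·T⁴  ⇒  T⁴ = S/(4σ)   (ε cancels).
T⁴ = 3920/(4·5.67×10⁻⁸) = 1.728×10¹⁰ K⁴.
T = (1.728×10¹⁰)^(1/4).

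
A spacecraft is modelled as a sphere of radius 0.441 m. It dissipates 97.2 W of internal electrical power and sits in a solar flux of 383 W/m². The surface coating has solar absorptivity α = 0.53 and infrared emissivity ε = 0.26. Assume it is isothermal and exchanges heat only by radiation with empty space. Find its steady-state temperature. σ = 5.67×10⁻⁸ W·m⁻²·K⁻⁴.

T ≈ 280 K

At steady state, absorbed solar power + internal power = radiated power.
Absorbed: α·S·A_cross = 0.53·383·0.6110 = 124.0 W (cross-section πr²).
Total input = 124.0 + 97.2 = 221.2 W.
Radiated: εσ·A_surf·T⁴ with A_surf = 4πr² = 2.444 m².
T⁴ = 221.2/(0.26·5.67×10⁻⁸·2.444) = 6.140×10⁹ K⁴.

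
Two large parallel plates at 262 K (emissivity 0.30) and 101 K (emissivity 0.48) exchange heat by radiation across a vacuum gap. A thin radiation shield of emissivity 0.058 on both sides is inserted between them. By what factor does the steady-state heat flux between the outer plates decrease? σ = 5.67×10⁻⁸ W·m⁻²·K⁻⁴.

Without shield: q₀ = σΔ(T⁴)/(1/ε₁+1/ε₂−1) with denominator 4.417.
With shield the two gaps are in series; the resistances add: (1/ε₁+1/ε_s−1)+(1/ε_s+1/ε₂−1) = 19.57+18.32 = 37.90.
Heat-flux ratio q₀/q = 37.90/4.417.

factor ≈ 8.58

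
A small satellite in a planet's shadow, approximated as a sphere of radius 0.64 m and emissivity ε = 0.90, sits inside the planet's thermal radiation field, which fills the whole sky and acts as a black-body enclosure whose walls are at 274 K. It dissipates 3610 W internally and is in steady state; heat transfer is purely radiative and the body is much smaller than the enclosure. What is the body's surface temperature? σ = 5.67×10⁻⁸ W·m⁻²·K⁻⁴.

For a small grey body in a large enclosure, net radiated power = εσA(T⁴ − T_w⁴).
Steady state: P = εσA(T⁴ − T_w⁴) with A = 4πr² = 5.147 m².
T⁴ = P/(εσA) + T_w⁴ = 3610/(0.90·5.67×10⁻⁸·5.147) + (274)⁴
    = 1.374×10¹⁰ + 5.636×10⁹ = 1.938×10¹⁰ K⁴.

T ≈ 373 K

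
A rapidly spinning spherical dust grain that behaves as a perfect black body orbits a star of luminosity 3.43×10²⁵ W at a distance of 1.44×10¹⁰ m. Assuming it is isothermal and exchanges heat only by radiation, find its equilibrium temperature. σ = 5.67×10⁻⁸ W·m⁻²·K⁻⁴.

First find the stellar flux at distance d: S = L/(4πd²) = 3.43×10²⁵/(4π·(1.44×10¹⁰)²) = 13160 W/m².
For an isothermal sphere, absorbed (1−a)S·πr² = emitted σ·4πr²·T⁴, so T⁴ = (1−a)S/(4σ).
T⁴ = 1.00·13160/(4·5.67×10⁻⁸) = 5.804×10¹⁰ K⁴.

T ≈ 491 K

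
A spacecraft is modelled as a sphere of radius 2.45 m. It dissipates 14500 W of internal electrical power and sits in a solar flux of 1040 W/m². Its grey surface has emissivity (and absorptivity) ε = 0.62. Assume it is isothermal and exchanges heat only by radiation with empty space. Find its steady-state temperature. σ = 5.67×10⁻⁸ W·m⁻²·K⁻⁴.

T ≈ 317 K

At steady state, absorbed solar power + internal power = radiated power.
Absorbed: α·S·A_cross = 0.62·1040·18.86 = 12160 W (cross-section πr²).
Total input = 12160 + 14500 = 26660 W.
Radiated: εσ·A_surf·T⁴ with A_surf = 4πr² = 75.43 m².
T⁴ = 26660/(0.62·5.67×10⁻⁸·75.43) = 1.005×10¹⁰ K⁴.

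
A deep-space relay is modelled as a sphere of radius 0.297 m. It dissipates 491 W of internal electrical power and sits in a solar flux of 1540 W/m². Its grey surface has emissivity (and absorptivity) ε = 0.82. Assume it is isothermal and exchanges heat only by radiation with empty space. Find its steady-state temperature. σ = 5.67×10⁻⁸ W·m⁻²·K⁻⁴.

T ≈ 357 K

At steady state, absorbed solar power + internal power = radiated power.
Absorbed: α·S·A_cross = 0.82·1540·0.2771 = 349.9 W (cross-section πr²).
Total input = 349.9 + 491 = 840.9 W.
Radiated: εσ·A_surf·T⁴ with A_surf = 4πr² = 1.108 m².
T⁴ = 840.9/(0.82·5.67×10⁻⁸·1.108) = 1.632×10¹⁰ K⁴.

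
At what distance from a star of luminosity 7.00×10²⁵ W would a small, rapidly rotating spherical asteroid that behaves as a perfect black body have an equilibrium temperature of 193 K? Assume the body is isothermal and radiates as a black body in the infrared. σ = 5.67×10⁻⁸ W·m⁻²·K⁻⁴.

For an isothermal black-emitting sphere, (1−a)S·πr² = σ·4πr²·T⁴ ⇒ S = 4σT⁴/(1−a).
S = 4·5.67×10⁻⁸·(193)⁴/1.00 = 314.7 W/m².
Flux falls as S = L/(4πd²), so d = √(L/(4πS)) = √(7.00×10²⁵/(4π·314.7)).

d ≈ 1.33×10¹¹ m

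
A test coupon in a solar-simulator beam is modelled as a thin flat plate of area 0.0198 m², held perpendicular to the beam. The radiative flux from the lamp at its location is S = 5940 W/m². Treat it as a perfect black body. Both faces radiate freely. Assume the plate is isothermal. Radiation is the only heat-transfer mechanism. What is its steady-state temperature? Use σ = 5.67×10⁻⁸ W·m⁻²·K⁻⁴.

T ≈ 478 K

At equilibrium, absorbed power = emitted power.
Absorbing cross-section = A = 0.01980 m²; emitting surface = 2A = 0.03960 m² (ratio 2).
S·A_cross = εσ·A_surf·T⁴  ⇒  T⁴ = S/(2σ).
T⁴ = 1.00·5940/(2·5.67×10⁻⁸) = 5.238×10¹⁰ K⁴.
T = (5.238×10¹⁰)^(1/4).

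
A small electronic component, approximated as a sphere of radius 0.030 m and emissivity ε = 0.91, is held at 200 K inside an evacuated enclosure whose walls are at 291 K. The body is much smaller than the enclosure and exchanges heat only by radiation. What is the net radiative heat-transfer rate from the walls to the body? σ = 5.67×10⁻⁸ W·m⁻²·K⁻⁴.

P_net ≈ 3.25 W

For a small grey body in a large enclosure: P_net = εσA(T_body⁴ − T_wall⁴).
A = 4πr² = 0.01131 m²; T_body⁴ − T_wall⁴ = 1.600×10⁹ − 7.171×10⁹ = -5.571×10⁹ K⁴.
|P_net| = 0.91·5.67×10⁻⁸·0.01131·5.571×10⁹.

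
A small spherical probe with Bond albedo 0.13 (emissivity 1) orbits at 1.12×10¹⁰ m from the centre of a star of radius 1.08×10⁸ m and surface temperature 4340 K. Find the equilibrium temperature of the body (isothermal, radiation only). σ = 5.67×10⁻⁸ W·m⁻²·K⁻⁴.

The star's surface emits σT_*⁴; at distance d the flux is S = σT_*⁴(R_*/d)².
S = 5.67×10⁻⁸·(4340)⁴·(1.08×10⁸/1.12×10¹⁰)² = 1870 W/m².
For an isothermal sphere T⁴ = (1−a)S/(4σ) = 7.175×10⁹ K⁴.

T ≈ 291 K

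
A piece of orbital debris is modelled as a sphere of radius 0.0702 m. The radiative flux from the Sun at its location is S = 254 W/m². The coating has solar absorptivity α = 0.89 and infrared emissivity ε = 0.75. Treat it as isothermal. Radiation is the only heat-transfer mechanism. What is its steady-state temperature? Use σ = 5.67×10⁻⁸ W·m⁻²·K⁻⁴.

T ≈ 191 K

At equilibrium, absorbed power = emitted power.
Absorbing cross-section = πr² = 0.01548 m²; emitting surface = 4πr² = 0.06193 m² (ratio 4).
αS·A_cross = εσ·A_surf·T⁴  ⇒  T⁴ = αS/(ε·4σ).
T⁴ = 0.890·254/(0.75·4·5.67×10⁻⁸) = 1.329×10⁹ K⁴.
T = (1.329×10⁹)^(1/4).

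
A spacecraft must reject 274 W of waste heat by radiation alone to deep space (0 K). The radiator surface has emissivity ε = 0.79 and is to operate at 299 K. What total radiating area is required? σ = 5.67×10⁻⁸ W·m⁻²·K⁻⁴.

P = εσA T⁴ ⇒ A = P/(εσT⁴).
T⁴ = 7.993×10⁹ K⁴.
A = 274/(0.79 × 5.67×10⁻⁸ × 7.993×10⁹).

A ≈ 0.765 m²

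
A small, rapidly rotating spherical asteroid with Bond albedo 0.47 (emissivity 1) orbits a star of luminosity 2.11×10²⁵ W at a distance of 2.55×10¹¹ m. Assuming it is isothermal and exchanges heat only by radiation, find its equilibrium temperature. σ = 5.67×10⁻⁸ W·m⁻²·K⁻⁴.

First find the stellar flux at distance d: S = L/(4πd²) = 2.11×10²⁵/(4π·(2.55×10¹¹)²) = 25.82 W/m².
For an isothermal sphere, absorbed (1−a)S·πr² = emitted σ·4πr²·T⁴, so T⁴ = (1−a)S/(4σ).
T⁴ = 0.530·25.82/(4·5.67×10⁻⁸) = 6.034×10⁷ K⁴.

T ≈ 88.1 K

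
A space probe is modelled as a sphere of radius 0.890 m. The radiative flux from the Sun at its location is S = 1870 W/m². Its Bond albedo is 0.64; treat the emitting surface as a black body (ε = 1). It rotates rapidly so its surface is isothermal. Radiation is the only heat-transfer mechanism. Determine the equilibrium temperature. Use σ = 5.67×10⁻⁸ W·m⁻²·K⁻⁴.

At equilibrium, absorbed power = emitted power.
Absorbing cross-section = πr² = 2.488 m²; emitting surface = 4πr² = 9.954 m² (ratio 4).
(1−a)S·A_cross = εσ·A_surf·T⁴  ⇒  T⁴ = (1−a)S/(4σ).
T⁴ = 0.360·1870/(4·5.67×10⁻⁸) = 2.968×10⁹ K⁴.
T = (2.968×10⁹)^(1/4).

T ≈ 233 K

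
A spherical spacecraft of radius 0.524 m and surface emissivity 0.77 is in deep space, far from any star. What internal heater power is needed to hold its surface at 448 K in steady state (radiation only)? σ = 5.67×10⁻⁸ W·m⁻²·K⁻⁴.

P = εσ·4πr²·T⁴.
4πr² = 3.450 m²; T⁴ = 4.028×10¹⁰ K⁴.
P = 0.77·5.67×10⁻⁸·3.450·4.028×10¹⁰.

P ≈ 6070 W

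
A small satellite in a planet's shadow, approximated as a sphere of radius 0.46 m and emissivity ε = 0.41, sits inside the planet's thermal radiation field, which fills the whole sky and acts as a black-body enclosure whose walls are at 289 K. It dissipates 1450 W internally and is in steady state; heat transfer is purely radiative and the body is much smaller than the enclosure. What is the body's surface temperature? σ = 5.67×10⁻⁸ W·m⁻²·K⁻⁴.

T ≈ 418 K

For a small grey body in a large enclosure, net radiated power = εσA(T⁴ − T_w⁴).
Steady state: P = εσA(T⁴ − T_w⁴) with A = 4πr² = 2.659 m².
T⁴ = P/(εσA) + T_w⁴ = 1450/(0.41·5.67×10⁻⁸·2.659) + (289)⁴
    = 2.346×10¹⁰ + 6.976×10⁹ = 3.043×10¹⁰ K⁴.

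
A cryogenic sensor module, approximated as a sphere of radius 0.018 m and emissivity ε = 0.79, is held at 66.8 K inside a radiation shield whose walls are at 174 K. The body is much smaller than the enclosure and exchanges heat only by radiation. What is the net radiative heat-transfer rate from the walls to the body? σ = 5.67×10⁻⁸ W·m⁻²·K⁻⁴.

P_net ≈ 0.164 W

For a small grey body in a large enclosure: P_net = εσA(T_body⁴ − T_wall⁴).
A = 4πr² = 0.004072 m²; T_body⁴ − T_wall⁴ = 1.991×10⁷ − 9.166×10⁸ = -8.967×10⁸ K⁴.
|P_net| = 0.79·5.67×10⁻⁸·0.004072·8.967×10⁸.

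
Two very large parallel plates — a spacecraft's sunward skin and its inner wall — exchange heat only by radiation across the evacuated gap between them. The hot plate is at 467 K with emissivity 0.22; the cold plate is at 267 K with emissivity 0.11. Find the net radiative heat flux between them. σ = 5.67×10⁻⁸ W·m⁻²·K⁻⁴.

For two infinite grey parallel plates, q = σ(T₁⁴ − T₂⁴)/(1/ε₁ + 1/ε₂ − 1).
T₁⁴ − T₂⁴ = 4.756×10¹⁰ − 5.082×10⁹ = 4.248×10¹⁰ K⁴.
1/ε₁ + 1/ε₂ − 1 = 4.545 + 9.091 − 1 = 12.64.
q = 5.67×10⁻⁸ × 4.248×10¹⁰ / 12.64.

q ≈ 191 W/m²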